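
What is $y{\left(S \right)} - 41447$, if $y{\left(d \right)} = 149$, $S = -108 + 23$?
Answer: $-41298$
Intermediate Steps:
$S = -85$
$y{\left(S \right)} - 41447 = 149 - 41447 = -41298$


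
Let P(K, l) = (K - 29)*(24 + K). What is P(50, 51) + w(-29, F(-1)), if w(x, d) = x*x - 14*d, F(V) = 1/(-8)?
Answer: 9587/4 ≈ 2396.8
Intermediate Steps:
P(K, l) = (-29 + K)*(24 + K)
F(V) = -⅛
w(x, d) = x² - 14*d
P(50, 51) + w(-29, F(-1)) = (-696 + 50² - 5*50) + ((-29)² - 14*(-⅛)) = (-696 + 2500 - 250) + (841 + 7/4) = 1554 + 3371/4 = 9587/4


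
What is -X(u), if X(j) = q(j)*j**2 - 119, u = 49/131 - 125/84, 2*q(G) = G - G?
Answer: 119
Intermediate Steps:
q(G) = 0 (q(G) = (G - G)/2 = (1/2)*0 = 0)
u = -12259/11004 (u = 49*(1/131) - 125*1/84 = 49/131 - 125/84 = -12259/11004 ≈ -1.1140)
X(j) = -119 (X(j) = 0*j**2 - 119 = 0 - 119 = -119)
-X(u) = -1*(-119) = 119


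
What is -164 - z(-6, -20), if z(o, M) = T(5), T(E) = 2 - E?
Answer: -161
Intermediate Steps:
z(o, M) = -3 (z(o, M) = 2 - 1*5 = 2 - 5 = -3)
-164 - z(-6, -20) = -164 - 1*(-3) = -164 + 3 = -161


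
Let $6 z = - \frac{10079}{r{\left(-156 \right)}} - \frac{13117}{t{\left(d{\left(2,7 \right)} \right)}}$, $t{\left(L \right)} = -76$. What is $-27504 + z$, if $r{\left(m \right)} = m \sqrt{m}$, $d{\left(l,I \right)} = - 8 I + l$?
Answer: $- \frac{12528707}{456} - \frac{10079 i \sqrt{39}}{73008} \approx -27475.0 - 0.86214 i$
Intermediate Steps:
$d{\left(l,I \right)} = l - 8 I$
$r{\left(m \right)} = m^{\frac{3}{2}}$
$z = \frac{13117}{456} - \frac{10079 i \sqrt{39}}{73008}$ ($z = \frac{- \frac{10079}{\left(-156\right)^{\frac{3}{2}}} - \frac{13117}{-76}}{6} = \frac{- \frac{10079}{\left(-312\right) i \sqrt{39}} - - \frac{13117}{76}}{6} = \frac{- 10079 \frac{i \sqrt{39}}{12168} + \frac{13117}{76}}{6} = \frac{- \frac{10079 i \sqrt{39}}{12168} + \frac{13117}{76}}{6} = \frac{\frac{13117}{76} - \frac{10079 i \sqrt{39}}{12168}}{6} = \frac{13117}{456} - \frac{10079 i \sqrt{39}}{73008} \approx 28.765 - 0.86214 i$)
$-27504 + z = -27504 + \left(\frac{13117}{456} - \frac{10079 i \sqrt{39}}{73008}\right) = - \frac{12528707}{456} - \frac{10079 i \sqrt{39}}{73008}$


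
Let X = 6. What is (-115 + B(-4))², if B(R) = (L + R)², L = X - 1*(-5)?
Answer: 4356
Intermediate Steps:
L = 11 (L = 6 - 1*(-5) = 6 + 5 = 11)
B(R) = (11 + R)²
(-115 + B(-4))² = (-115 + (11 - 4)²)² = (-115 + 7²)² = (-115 + 49)² = (-66)² = 4356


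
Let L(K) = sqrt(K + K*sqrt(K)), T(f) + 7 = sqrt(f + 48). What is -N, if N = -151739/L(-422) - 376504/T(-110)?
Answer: -376504/(7 - I*sqrt(62)) + 151739/sqrt(-422 - 422*I*sqrt(422)) ≈ -22620.0 - 25529.0*I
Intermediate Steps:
T(f) = -7 + sqrt(48 + f) (T(f) = -7 + sqrt(f + 48) = -7 + sqrt(48 + f))
L(K) = sqrt(K + K**(3/2))
N = -376504/(-7 + I*sqrt(62)) - 151739/sqrt(-422 - 422*I*sqrt(422)) (N = -151739/sqrt(-422 + (-422)**(3/2)) - 376504/(-7 + sqrt(48 - 110)) = -151739/sqrt(-422 - 422*I*sqrt(422)) - 376504/(-7 + sqrt(-62)) = -151739/sqrt(-422 - 422*I*sqrt(422)) - 376504/(-7 + I*sqrt(62)) = -376504/(-7 + I*sqrt(62)) - 151739/sqrt(-422 - 422*I*sqrt(422)) ≈ 22620.0 + 25529.0*I)
-N = -(-151739/sqrt(-422 - 422*I*sqrt(422)) + 376504/(7 - I*sqrt(62))) = -376504/(7 - I*sqrt(62)) + 151739/sqrt(-422 - 422*I*sqrt(422))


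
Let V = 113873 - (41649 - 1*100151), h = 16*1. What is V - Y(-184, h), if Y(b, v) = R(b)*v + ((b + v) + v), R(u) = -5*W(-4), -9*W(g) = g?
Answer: 1553063/9 ≈ 1.7256e+5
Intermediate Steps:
W(g) = -g/9
h = 16
V = 172375 (V = 113873 - (41649 - 100151) = 113873 - 1*(-58502) = 113873 + 58502 = 172375)
R(u) = -20/9 (R(u) = -(-5)*(-4)/9 = -5*4/9 = -20/9)
Y(b, v) = b - 2*v/9 (Y(b, v) = -20*v/9 + ((b + v) + v) = -20*v/9 + (b + 2*v) = b - 2*v/9)
V - Y(-184, h) = 172375 - (-184 - 2/9*16) = 172375 - (-184 - 32/9) = 172375 - 1*(-1688/9) = 172375 + 1688/9 = 1553063/9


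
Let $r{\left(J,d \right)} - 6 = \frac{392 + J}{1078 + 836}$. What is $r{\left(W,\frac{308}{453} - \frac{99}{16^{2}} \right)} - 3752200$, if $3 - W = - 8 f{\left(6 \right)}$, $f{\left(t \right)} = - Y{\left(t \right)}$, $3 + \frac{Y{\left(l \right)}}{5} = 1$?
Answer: $- \frac{7181698841}{1914} \approx -3.7522 \cdot 10^{6}$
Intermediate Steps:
$Y{\left(l \right)} = -10$ ($Y{\left(l \right)} = -15 + 5 \cdot 1 = -15 + 5 = -10$)
$f{\left(t \right)} = 10$ ($f{\left(t \right)} = \left(-1\right) \left(-10\right) = 10$)
$W = 83$ ($W = 3 - \left(-8\right) 10 = 3 - -80 = 3 + 80 = 83$)
$r{\left(J,d \right)} = \frac{5938}{957} + \frac{J}{1914}$ ($r{\left(J,d \right)} = 6 + \frac{392 + J}{1078 + 836} = 6 + \frac{392 + J}{1914} = 6 + \left(392 + J\right) \frac{1}{1914} = 6 + \left(\frac{196}{957} + \frac{J}{1914}\right) = \frac{5938}{957} + \frac{J}{1914}$)
$r{\left(W,\frac{308}{453} - \frac{99}{16^{2}} \right)} - 3752200 = \left(\frac{5938}{957} + \frac{1}{1914} \cdot 83\right) - 3752200 = \left(\frac{5938}{957} + \frac{83}{1914}\right) - 3752200 = \frac{11959}{1914} - 3752200 = - \frac{7181698841}{1914}$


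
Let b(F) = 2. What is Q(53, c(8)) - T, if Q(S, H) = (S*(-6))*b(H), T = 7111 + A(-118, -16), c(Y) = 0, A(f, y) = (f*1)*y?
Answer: -9635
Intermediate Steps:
A(f, y) = f*y
T = 8999 (T = 7111 - 118*(-16) = 7111 + 1888 = 8999)
Q(S, H) = -12*S (Q(S, H) = (S*(-6))*2 = -6*S*2 = -12*S)
Q(53, c(8)) - T = -12*53 - 1*8999 = -636 - 8999 = -9635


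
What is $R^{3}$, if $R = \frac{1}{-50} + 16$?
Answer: $\frac{510082399}{125000} \approx 4080.7$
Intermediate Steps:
$R = \frac{799}{50}$ ($R = - \frac{1}{50} + 16 = \frac{799}{50} \approx 15.98$)
$R^{3} = \left(\frac{799}{50}\right)^{3} = \frac{510082399}{125000}$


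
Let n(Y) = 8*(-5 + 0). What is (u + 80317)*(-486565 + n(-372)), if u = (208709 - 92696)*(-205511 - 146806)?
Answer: 19889138426185420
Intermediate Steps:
n(Y) = -40 (n(Y) = 8*(-5) = -40)
u = -40873352121 (u = 116013*(-352317) = -40873352121)
(u + 80317)*(-486565 + n(-372)) = (-40873352121 + 80317)*(-486565 - 40) = -40873271804*(-486605) = 19889138426185420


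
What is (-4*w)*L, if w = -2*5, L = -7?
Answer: -280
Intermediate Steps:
w = -10
(-4*w)*L = -4*(-10)*(-7) = 40*(-7) = -280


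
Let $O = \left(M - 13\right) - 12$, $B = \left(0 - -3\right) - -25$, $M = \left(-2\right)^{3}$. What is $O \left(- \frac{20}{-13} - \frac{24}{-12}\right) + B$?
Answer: $- \frac{1154}{13} \approx -88.769$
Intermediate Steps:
$M = -8$
$B = 28$ ($B = \left(0 + 3\right) + 25 = 3 + 25 = 28$)
$O = -33$ ($O = \left(-8 - 13\right) - 12 = -21 - 12 = -33$)
$O \left(- \frac{20}{-13} - \frac{24}{-12}\right) + B = - 33 \left(- \frac{20}{-13} - \frac{24}{-12}\right) + 28 = - 33 \left(\left(-20\right) \left(- \frac{1}{13}\right) - -2\right) + 28 = - 33 \left(\frac{20}{13} + 2\right) + 28 = \left(-33\right) \frac{46}{13} + 28 = - \frac{1518}{13} + 28 = - \frac{1154}{13}$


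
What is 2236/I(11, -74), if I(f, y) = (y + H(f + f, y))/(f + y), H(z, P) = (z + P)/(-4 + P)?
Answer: 105651/55 ≈ 1920.9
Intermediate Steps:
H(z, P) = (P + z)/(-4 + P)
I(f, y) = (y + (y + 2*f)/(-4 + y))/(f + y) (I(f, y) = (y + (y + (f + f))/(-4 + y))/(f + y) = (y + (y + 2*f)/(-4 + y))/(f + y))
2236/I(11, -74) = 2236/(((-74 + 2*11 - 74*(-4 - 74))/((-4 - 74)*(11 - 74)))) = 2236/(((-74 + 22 - 74*(-78))/(-78*(-63)))) = 2236/((-1/78*(-1/63)*(-74 + 22 + 5772))) = 2236/((-1/78*(-1/63)*5720)) = 2236/(220/189) = 2236*(189/220) = 105651/55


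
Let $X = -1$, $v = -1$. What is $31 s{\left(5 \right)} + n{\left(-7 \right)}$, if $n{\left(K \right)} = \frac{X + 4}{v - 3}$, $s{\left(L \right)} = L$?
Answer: $\frac{617}{4} \approx 154.25$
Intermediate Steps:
$n{\left(K \right)} = - \frac{3}{4}$ ($n{\left(K \right)} = \frac{-1 + 4}{-1 - 3} = \frac{3}{-4} = 3 \left(- \frac{1}{4}\right) = - \frac{3}{4}$)
$31 s{\left(5 \right)} + n{\left(-7 \right)} = 31 \cdot 5 - \frac{3}{4} = 155 - \frac{3}{4} = \frac{617}{4}$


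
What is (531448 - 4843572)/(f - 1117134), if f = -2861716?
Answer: 2156062/1989425 ≈ 1.0838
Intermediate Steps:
(531448 - 4843572)/(f - 1117134) = (531448 - 4843572)/(-2861716 - 1117134) = -4312124/(-3978850) = -4312124*(-1/3978850) = 2156062/1989425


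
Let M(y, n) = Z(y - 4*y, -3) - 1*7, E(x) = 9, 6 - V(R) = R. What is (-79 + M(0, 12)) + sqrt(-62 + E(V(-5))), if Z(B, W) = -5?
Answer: -91 + I*sqrt(53) ≈ -91.0 + 7.2801*I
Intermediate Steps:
V(R) = 6 - R
M(y, n) = -12 (M(y, n) = -5 - 1*7 = -5 - 7 = -12)
(-79 + M(0, 12)) + sqrt(-62 + E(V(-5))) = (-79 - 12) + sqrt(-62 + 9) = -91 + sqrt(-53) = -91 + I*sqrt(53)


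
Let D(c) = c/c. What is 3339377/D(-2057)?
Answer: 3339377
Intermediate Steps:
D(c) = 1
3339377/D(-2057) = 3339377/1 = 3339377*1 = 3339377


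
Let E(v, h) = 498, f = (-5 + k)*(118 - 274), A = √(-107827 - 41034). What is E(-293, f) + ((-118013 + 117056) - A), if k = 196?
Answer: -459 - I*√148861 ≈ -459.0 - 385.83*I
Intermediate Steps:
A = I*√148861 (A = √(-148861) = I*√148861 ≈ 385.83*I)
f = -29796 (f = (-5 + 196)*(118 - 274) = 191*(-156) = -29796)
E(-293, f) + ((-118013 + 117056) - A) = 498 + ((-118013 + 117056) - I*√148861) = 498 + (-957 - I*√148861) = -459 - I*√148861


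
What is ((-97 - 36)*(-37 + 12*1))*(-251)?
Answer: -834575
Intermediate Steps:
((-97 - 36)*(-37 + 12*1))*(-251) = -133*(-37 + 12)*(-251) = -133*(-25)*(-251) = 3325*(-251) = -834575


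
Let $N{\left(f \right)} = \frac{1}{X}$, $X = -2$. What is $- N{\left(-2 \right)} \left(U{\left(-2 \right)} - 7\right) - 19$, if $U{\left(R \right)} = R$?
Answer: $- \frac{47}{2} \approx -23.5$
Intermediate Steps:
$N{\left(f \right)} = - \frac{1}{2}$ ($N{\left(f \right)} = \frac{1}{-2} = - \frac{1}{2}$)
$- N{\left(-2 \right)} \left(U{\left(-2 \right)} - 7\right) - 19 = \left(-1\right) \left(- \frac{1}{2}\right) \left(-2 - 7\right) - 19 = \frac{1}{2} \left(-9\right) - 19 = - \frac{9}{2} - 19 = - \frac{47}{2}$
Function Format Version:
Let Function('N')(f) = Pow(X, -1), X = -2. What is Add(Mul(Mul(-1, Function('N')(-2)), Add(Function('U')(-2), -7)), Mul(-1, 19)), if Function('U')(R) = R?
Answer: Rational(-47, 2) ≈ -23.500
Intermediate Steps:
Function('N')(f) = Rational(-1, 2) (Function('N')(f) = Pow(-2, -1) = Rational(-1, 2))
Add(Mul(Mul(-1, Function('N')(-2)), Add(Function('U')(-2), -7)), Mul(-1, 19)) = Add(Mul(Mul(-1, Rational(-1, 2)), Add(-2, -7)), Mul(-1, 19)) = Add(Mul(Rational(1, 2), -9), -19) = Add(Rational(-9, 2), -19) = Rational(-47, 2)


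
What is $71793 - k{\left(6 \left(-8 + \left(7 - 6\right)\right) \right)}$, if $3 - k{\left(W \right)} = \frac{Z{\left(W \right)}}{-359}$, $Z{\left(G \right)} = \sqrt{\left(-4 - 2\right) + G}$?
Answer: $71790 - \frac{4 i \sqrt{3}}{359} \approx 71790.0 - 0.019299 i$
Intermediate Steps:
$Z{\left(G \right)} = \sqrt{-6 + G}$ ($Z{\left(G \right)} = \sqrt{\left(-4 - 2\right) + G} = \sqrt{-6 + G}$)
$k{\left(W \right)} = 3 + \frac{\sqrt{-6 + W}}{359}$ ($k{\left(W \right)} = 3 - \frac{\sqrt{-6 + W}}{-359} = 3 - \sqrt{-6 + W} \left(- \frac{1}{359}\right) = 3 - - \frac{\sqrt{-6 + W}}{359} = 3 + \frac{\sqrt{-6 + W}}{359}$)
$71793 - k{\left(6 \left(-8 + \left(7 - 6\right)\right) \right)} = 71793 - \left(3 + \frac{\sqrt{-6 + 6 \left(-8 + \left(7 - 6\right)\right)}}{359}\right) = 71793 - \left(3 + \frac{\sqrt{-6 + 6 \left(-8 + 1\right)}}{359}\right) = 71793 - \left(3 + \frac{\sqrt{-6 + 6 \left(-7\right)}}{359}\right) = 71793 - \left(3 + \frac{\sqrt{-6 - 42}}{359}\right) = 71793 - \left(3 + \frac{\sqrt{-48}}{359}\right) = 71793 - \left(3 + \frac{4 i \sqrt{3}}{359}\right) = 71790 - \frac{4 i \sqrt{3}}{359}$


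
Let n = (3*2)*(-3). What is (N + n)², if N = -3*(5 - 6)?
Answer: 225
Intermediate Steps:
n = -18 (n = 6*(-3) = -18)
N = 3 (N = -3*(-1) = 3)
(N + n)² = (3 - 18)² = (-15)² = 225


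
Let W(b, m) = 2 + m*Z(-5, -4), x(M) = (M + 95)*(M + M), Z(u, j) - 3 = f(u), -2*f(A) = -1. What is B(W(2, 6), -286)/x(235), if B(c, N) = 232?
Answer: 58/38775 ≈ 0.0014958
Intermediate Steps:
f(A) = 1/2 (f(A) = -1/2*(-1) = 1/2)
Z(u, j) = 7/2 (Z(u, j) = 3 + 1/2 = 7/2)
x(M) = 2*M*(95 + M) (x(M) = (95 + M)*(2*M) = 2*M*(95 + M))
W(b, m) = 2 + 7*m/2 (W(b, m) = 2 + m*(7/2) = 2 + 7*m/2)
B(W(2, 6), -286)/x(235) = 232/((2*235*(95 + 235))) = 232/((2*235*330)) = 232/155100 = 232*(1/155100) = 58/38775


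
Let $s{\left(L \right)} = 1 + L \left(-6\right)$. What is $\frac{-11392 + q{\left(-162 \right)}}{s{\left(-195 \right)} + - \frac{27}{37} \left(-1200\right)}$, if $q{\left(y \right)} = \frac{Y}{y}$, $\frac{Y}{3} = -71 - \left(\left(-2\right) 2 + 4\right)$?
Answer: $- \frac{22758589}{4089258} \approx -5.5655$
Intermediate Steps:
$Y = -213$ ($Y = 3 \left(-71 - \left(\left(-2\right) 2 + 4\right)\right) = 3 \left(-71 - \left(-4 + 4\right)\right) = 3 \left(-71 - 0\right) = 3 \left(-71 + 0\right) = 3 \left(-71\right) = -213$)
$s{\left(L \right)} = 1 - 6 L$
$q{\left(y \right)} = - \frac{213}{y}$
$\frac{-11392 + q{\left(-162 \right)}}{s{\left(-195 \right)} + - \frac{27}{37} \left(-1200\right)} = \frac{-11392 - \frac{213}{-162}}{\left(1 - -1170\right) + - \frac{27}{37} \left(-1200\right)} = \frac{-11392 - - \frac{71}{54}}{\left(1 + 1170\right) + \left(-27\right) \frac{1}{37} \left(-1200\right)} = \frac{-11392 + \frac{71}{54}}{1171 - - \frac{32400}{37}} = - \frac{615097}{54 \left(1171 + \frac{32400}{37}\right)} = - \frac{615097}{54 \cdot \frac{75727}{37}} = \left(- \frac{615097}{54}\right) \frac{37}{75727} = - \frac{22758589}{4089258}$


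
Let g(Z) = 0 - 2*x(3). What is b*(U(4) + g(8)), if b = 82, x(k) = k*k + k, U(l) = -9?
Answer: -2706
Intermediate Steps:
x(k) = k + k**2 (x(k) = k**2 + k = k + k**2)
g(Z) = -24 (g(Z) = 0 - 6*(1 + 3) = 0 - 6*4 = 0 - 2*12 = 0 - 24 = -24)
b*(U(4) + g(8)) = 82*(-9 - 24) = 82*(-33) = -2706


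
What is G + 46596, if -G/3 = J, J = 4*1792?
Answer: 25092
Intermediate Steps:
J = 7168
G = -21504 (G = -3*7168 = -21504)
G + 46596 = -21504 + 46596 = 25092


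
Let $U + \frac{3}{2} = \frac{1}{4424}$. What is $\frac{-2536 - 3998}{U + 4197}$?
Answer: $- \frac{28906416}{18560893} \approx -1.5574$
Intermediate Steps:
$U = - \frac{6635}{4424}$ ($U = - \frac{3}{2} + \frac{1}{4424} = - \frac{6635}{4424} \approx -1.4998$)
$\frac{-2536 - 3998}{U + 4197} = \frac{-2536 - 3998}{- \frac{6635}{4424} + 4197} = - \frac{6534}{\frac{18560893}{4424}} = \left(-6534\right) \frac{4424}{18560893} = - \frac{28906416}{18560893}$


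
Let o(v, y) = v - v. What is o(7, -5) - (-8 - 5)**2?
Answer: -169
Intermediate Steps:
o(v, y) = 0
o(7, -5) - (-8 - 5)**2 = 0 - (-8 - 5)**2 = 0 - 1*(-13)**2 = 0 - 1*169 = 0 - 169 = -169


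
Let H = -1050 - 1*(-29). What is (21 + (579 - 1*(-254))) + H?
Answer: -167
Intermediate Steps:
H = -1021 (H = -1050 + 29 = -1021)
(21 + (579 - 1*(-254))) + H = (21 + (579 - 1*(-254))) - 1021 = (21 + (579 + 254)) - 1021 = (21 + 833) - 1021 = 854 - 1021 = -167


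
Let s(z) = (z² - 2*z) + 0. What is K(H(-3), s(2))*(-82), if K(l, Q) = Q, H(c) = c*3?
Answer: 0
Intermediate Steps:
H(c) = 3*c
s(z) = z² - 2*z
K(H(-3), s(2))*(-82) = (2*(-2 + 2))*(-82) = (2*0)*(-82) = 0*(-82) = 0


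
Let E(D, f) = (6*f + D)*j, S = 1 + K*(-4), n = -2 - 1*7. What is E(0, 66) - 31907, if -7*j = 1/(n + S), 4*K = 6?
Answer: -1563245/49 ≈ -31903.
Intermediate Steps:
n = -9 (n = -2 - 7 = -9)
K = 3/2 (K = (¼)*6 = 3/2 ≈ 1.5000)
S = -5 (S = 1 + (3/2)*(-4) = 1 - 6 = -5)
j = 1/98 (j = -1/(7*(-9 - 5)) = -⅐/(-14) = -⅐*(-1/14) = 1/98 ≈ 0.010204)
E(D, f) = D/98 + 3*f/49 (E(D, f) = (6*f + D)*(1/98) = (D + 6*f)*(1/98) = D/98 + 3*f/49)
E(0, 66) - 31907 = ((1/98)*0 + (3/49)*66) - 31907 = (0 + 198/49) - 31907 = 198/49 - 31907 = -1563245/49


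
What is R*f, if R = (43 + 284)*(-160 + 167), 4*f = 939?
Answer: 2149371/4 ≈ 5.3734e+5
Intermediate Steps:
f = 939/4 (f = (1/4)*939 = 939/4 ≈ 234.75)
R = 2289 (R = 327*7 = 2289)
R*f = 2289*(939/4) = 2149371/4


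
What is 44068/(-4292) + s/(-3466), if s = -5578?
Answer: -16099864/1859509 ≈ -8.6581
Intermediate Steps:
44068/(-4292) + s/(-3466) = 44068/(-4292) - 5578/(-3466) = 44068*(-1/4292) - 5578*(-1/3466) = -11017/1073 + 2789/1733 = -16099864/1859509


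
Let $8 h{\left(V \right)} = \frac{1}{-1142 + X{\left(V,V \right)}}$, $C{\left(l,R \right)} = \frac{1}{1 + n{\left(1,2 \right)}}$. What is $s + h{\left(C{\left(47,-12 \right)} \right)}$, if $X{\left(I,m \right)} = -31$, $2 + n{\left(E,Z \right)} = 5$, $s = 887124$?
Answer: $\frac{8324771615}{9384} \approx 8.8712 \cdot 10^{5}$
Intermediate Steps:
$n{\left(E,Z \right)} = 3$ ($n{\left(E,Z \right)} = -2 + 5 = 3$)
$C{\left(l,R \right)} = \frac{1}{4}$ ($C{\left(l,R \right)} = \frac{1}{1 + 3} = \frac{1}{4}$)
$h{\left(V \right)} = - \frac{1}{9384}$ ($h{\left(V \right)} = \frac{1}{8 \left(-1142 - 31\right)} = \frac{1}{8 \left(-1173\right)} = \frac{1}{8} \left(- \frac{1}{1173}\right) = - \frac{1}{9384}$)
$s + h{\left(C{\left(47,-12 \right)} \right)} = 887124 - \frac{1}{9384} = \frac{8324771615}{9384}$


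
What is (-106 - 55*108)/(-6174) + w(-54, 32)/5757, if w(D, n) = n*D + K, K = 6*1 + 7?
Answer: 4036402/5923953 ≈ 0.68137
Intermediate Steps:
K = 13 (K = 6 + 7 = 13)
w(D, n) = 13 + D*n (w(D, n) = n*D + 13 = D*n + 13 = 13 + D*n)
(-106 - 55*108)/(-6174) + w(-54, 32)/5757 = (-106 - 55*108)/(-6174) + (13 - 54*32)/5757 = (-106 - 5940)*(-1/6174) + (13 - 1728)*(1/5757) = -6046*(-1/6174) - 1715*1/5757 = 3023/3087 - 1715/5757 = 4036402/5923953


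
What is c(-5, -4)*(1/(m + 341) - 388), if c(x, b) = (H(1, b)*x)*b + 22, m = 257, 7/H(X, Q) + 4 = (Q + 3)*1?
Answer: 696069/299 ≈ 2328.0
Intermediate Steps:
H(X, Q) = 7/(-1 + Q) (H(X, Q) = 7/(-4 + (Q + 3)*1) = 7/(-4 + (3 + Q)*1) = 7/(-4 + (3 + Q)) = 7/(-1 + Q))
c(x, b) = 22 + 7*b*x/(-1 + b) (c(x, b) = ((7/(-1 + b))*x)*b + 22 = (7*x/(-1 + b))*b + 22 = 7*b*x/(-1 + b) + 22 = 22 + 7*b*x/(-1 + b))
c(-5, -4)*(1/(m + 341) - 388) = ((-22 + 22*(-4) + 7*(-4)*(-5))/(-1 - 4))*(1/(257 + 341) - 388) = ((-22 - 88 + 140)/(-5))*(1/598 - 388) = (-⅕*30)*(1/598 - 388) = -6*(-232023/598) = 696069/299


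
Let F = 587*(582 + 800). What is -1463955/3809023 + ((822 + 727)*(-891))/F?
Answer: -6444667445127/3090008964382 ≈ -2.0856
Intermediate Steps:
F = 811234 (F = 587*1382 = 811234)
-1463955/3809023 + ((822 + 727)*(-891))/F = -1463955/3809023 + ((822 + 727)*(-891))/811234 = -1463955*1/3809023 + (1549*(-891))*(1/811234) = -1463955/3809023 - 1380159*1/811234 = -1463955/3809023 - 1380159/811234 = -6444667445127/3090008964382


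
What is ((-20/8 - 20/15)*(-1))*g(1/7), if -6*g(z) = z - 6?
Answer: 943/252 ≈ 3.7421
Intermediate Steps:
g(z) = 1 - z/6 (g(z) = -(z - 6)/6 = -(-6 + z)/6 = 1 - z/6)
((-20/8 - 20/15)*(-1))*g(1/7) = ((-20/8 - 20/15)*(-1))*(1 - 1/6/7) = ((-20*1/8 - 20*1/15)*(-1))*(1 - 1/6*1/7) = ((-5/2 - 4/3)*(-1))*(1 - 1/42) = -23/6*(-1)*(41/42) = (23/6)*(41/42) = 943/252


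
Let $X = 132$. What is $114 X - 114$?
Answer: $14934$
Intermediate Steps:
$114 X - 114 = 114 \cdot 132 - 114 = 15048 - 114 = 14934$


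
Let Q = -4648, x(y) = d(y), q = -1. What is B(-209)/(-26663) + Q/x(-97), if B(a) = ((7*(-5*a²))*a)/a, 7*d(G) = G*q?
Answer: -102744339/369473 ≈ -278.08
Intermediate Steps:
d(G) = -G/7 (d(G) = (G*(-1))/7 = (-G)/7 = -G/7)
x(y) = -y/7
B(a) = -35*a² (B(a) = ((-35*a²)*a)/a = (-35*a³)/a = -35*a²)
B(-209)/(-26663) + Q/x(-97) = -35*(-209)²/(-26663) - 4648/((-⅐*(-97))) = -35*43681*(-1/26663) - 4648/97/7 = -1528835*(-1/26663) - 4648*7/97 = 218405/3809 - 32536/97 = -102744339/369473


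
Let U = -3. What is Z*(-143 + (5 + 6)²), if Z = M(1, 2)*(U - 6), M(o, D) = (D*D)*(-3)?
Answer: -2376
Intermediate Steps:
M(o, D) = -3*D² (M(o, D) = D²*(-3) = -3*D²)
Z = 108 (Z = (-3*2²)*(-3 - 6) = -3*4*(-9) = -12*(-9) = 108)
Z*(-143 + (5 + 6)²) = 108*(-143 + (5 + 6)²) = 108*(-143 + 11²) = 108*(-143 + 121) = 108*(-22) = -2376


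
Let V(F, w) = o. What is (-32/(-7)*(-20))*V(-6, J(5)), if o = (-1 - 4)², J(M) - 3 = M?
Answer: -16000/7 ≈ -2285.7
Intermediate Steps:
J(M) = 3 + M
o = 25 (o = (-5)² = 25)
V(F, w) = 25
(-32/(-7)*(-20))*V(-6, J(5)) = (-32/(-7)*(-20))*25 = (-32*(-⅐)*(-20))*25 = ((32/7)*(-20))*25 = -640/7*25 = -16000/7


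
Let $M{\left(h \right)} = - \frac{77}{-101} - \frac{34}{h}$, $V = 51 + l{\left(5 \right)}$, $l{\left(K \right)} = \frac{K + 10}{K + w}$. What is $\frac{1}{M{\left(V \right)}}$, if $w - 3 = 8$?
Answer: $\frac{83931}{9043} \approx 9.2813$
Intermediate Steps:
$w = 11$ ($w = 3 + 8 = 11$)
$l{\left(K \right)} = \frac{10 + K}{11 + K}$ ($l{\left(K \right)} = \frac{K + 10}{K + 11} = \frac{10 + K}{11 + K}$)
$V = \frac{831}{16}$ ($V = 51 + \frac{10 + 5}{11 + 5} = 51 + \frac{1}{16} \cdot 15 = 51 + \frac{15}{16} = \frac{831}{16} \approx 51.938$)
$M{\left(h \right)} = \frac{77}{101} - \frac{34}{h}$ ($M{\left(h \right)} = \left(-77\right) \left(- \frac{1}{101}\right) - \frac{34}{h} = \frac{77}{101} - \frac{34}{h}$)
$\frac{1}{M{\left(V \right)}} = \frac{1}{\frac{77}{101} - \frac{34}{\frac{831}{16}}} = \frac{1}{\frac{77}{101} - \frac{544}{831}} = \frac{1}{\frac{9043}{83931}} = \frac{83931}{9043}$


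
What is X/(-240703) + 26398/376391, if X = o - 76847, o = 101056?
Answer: -2757971925/90598442873 ≈ -0.030442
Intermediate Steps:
X = 24209 (X = 101056 - 76847 = 24209)
X/(-240703) + 26398/376391 = 24209/(-240703) + 26398/376391 = 24209*(-1/240703) + 26398*(1/376391) = -24209/240703 + 26398/376391 = -2757971925/90598442873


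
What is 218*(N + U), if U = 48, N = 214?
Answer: 57116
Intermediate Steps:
218*(N + U) = 218*(214 + 48) = 218*262 = 57116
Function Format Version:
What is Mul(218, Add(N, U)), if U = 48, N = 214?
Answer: 57116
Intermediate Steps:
Mul(218, Add(N, U)) = Mul(218, Add(214, 48)) = Mul(218, 262) = 57116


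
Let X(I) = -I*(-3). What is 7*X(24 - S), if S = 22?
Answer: 42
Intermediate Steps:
X(I) = 3*I
7*X(24 - S) = 7*(3*(24 - 1*22)) = 7*(3*(24 - 22)) = 7*(3*2) = 7*6 = 42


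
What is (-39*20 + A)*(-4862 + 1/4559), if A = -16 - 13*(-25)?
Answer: 10440118647/4559 ≈ 2.2900e+6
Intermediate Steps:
A = 309 (A = -16 + 325 = 309)
(-39*20 + A)*(-4862 + 1/4559) = (-39*20 + 309)*(-4862 + 1/4559) = (-780 + 309)*(-4862 + 1/4559) = -471*(-22165857/4559) = 10440118647/4559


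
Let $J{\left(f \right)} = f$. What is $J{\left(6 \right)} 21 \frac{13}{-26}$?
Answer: $-63$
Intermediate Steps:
$J{\left(6 \right)} 21 \frac{13}{-26} = 6 \cdot 21 \frac{13}{-26} = 126 \cdot 13 \left(- \frac{1}{26}\right) = 126 \left(- \frac{1}{2}\right) = -63$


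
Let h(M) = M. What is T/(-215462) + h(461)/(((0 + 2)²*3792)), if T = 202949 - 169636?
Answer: -202981801/1634063808 ≈ -0.12422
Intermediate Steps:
T = 33313
T/(-215462) + h(461)/(((0 + 2)²*3792)) = 33313/(-215462) + 461/(((0 + 2)²*3792)) = 33313*(-1/215462) + 461/((2²*3792)) = -33313/215462 + 461/((4*3792)) = -33313/215462 + 461/15168 = -202981801/1634063808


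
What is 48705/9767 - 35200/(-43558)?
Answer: 1232645395/212715493 ≈ 5.7948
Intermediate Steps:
48705/9767 - 35200/(-43558) = 48705*(1/9767) - 35200*(-1/43558) = 48705/9767 + 17600/21779 = 1232645395/212715493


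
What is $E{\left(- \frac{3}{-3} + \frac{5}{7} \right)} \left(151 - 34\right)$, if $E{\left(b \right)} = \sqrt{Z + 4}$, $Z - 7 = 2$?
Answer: $117 \sqrt{13} \approx 421.85$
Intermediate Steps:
$Z = 9$ ($Z = 7 + 2 = 9$)
$E{\left(b \right)} = \sqrt{13}$ ($E{\left(b \right)} = \sqrt{9 + 4} = \sqrt{13}$)
$E{\left(- \frac{3}{-3} + \frac{5}{7} \right)} \left(151 - 34\right) = \sqrt{13} \left(151 - 34\right) = \sqrt{13} \cdot 117 = 117 \sqrt{13}$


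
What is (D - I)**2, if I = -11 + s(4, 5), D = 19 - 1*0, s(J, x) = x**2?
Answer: 25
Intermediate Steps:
D = 19 (D = 19 + 0 = 19)
I = 14 (I = -11 + 5**2 = -11 + 25 = 14)
(D - I)**2 = (19 - 1*14)**2 = (19 - 14)**2 = 5**2 = 25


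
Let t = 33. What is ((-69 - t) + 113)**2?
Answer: 121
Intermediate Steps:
((-69 - t) + 113)**2 = ((-69 - 1*33) + 113)**2 = ((-69 - 33) + 113)**2 = (-102 + 113)**2 = 11**2 = 121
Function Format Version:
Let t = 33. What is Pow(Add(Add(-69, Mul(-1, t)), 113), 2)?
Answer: 121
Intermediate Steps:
Pow(Add(Add(-69, Mul(-1, t)), 113), 2) = Pow(Add(Add(-69, Mul(-1, 33)), 113), 2) = Pow(Add(Add(-69, -33), 113), 2) = Pow(Add(-102, 113), 2) = Pow(11, 2) = 121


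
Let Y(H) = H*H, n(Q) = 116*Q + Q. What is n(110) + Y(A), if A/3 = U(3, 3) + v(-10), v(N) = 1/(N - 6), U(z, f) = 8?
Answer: 3439881/256 ≈ 13437.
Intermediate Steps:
v(N) = 1/(-6 + N)
n(Q) = 117*Q
A = 381/16 (A = 3*(8 + 1/(-6 - 10)) = 3*(8 + 1/(-16)) = 3*(8 - 1/16) = 3*(127/16) = 381/16 ≈ 23.813)
Y(H) = H²
n(110) + Y(A) = 117*110 + (381/16)² = 12870 + 145161/256 = 3439881/256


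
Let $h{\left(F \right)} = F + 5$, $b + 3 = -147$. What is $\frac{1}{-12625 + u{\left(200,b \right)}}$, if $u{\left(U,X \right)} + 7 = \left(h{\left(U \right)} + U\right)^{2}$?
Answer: $\frac{1}{151393} \approx 6.6053 \cdot 10^{-6}$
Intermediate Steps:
$b = -150$ ($b = -3 - 147 = -150$)
$h{\left(F \right)} = 5 + F$
$u{\left(U,X \right)} = -7 + \left(5 + 2 U\right)^{2}$ ($u{\left(U,X \right)} = -7 + \left(\left(5 + U\right) + U\right)^{2} = -7 + \left(5 + 2 U\right)^{2}$)
$\frac{1}{-12625 + u{\left(200,b \right)}} = \frac{1}{-12625 - \left(7 - \left(5 + 2 \cdot 200\right)^{2}\right)} = \frac{1}{-12625 - \left(7 - \left(5 + 400\right)^{2}\right)} = \frac{1}{-12625 - \left(7 - 405^{2}\right)} = \frac{1}{-12625 + \left(-7 + 164025\right)} = \frac{1}{-12625 + 164018} = \frac{1}{151393}$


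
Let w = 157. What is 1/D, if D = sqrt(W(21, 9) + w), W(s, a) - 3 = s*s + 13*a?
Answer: sqrt(718)/718 ≈ 0.037320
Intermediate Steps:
W(s, a) = 3 + s**2 + 13*a (W(s, a) = 3 + (s*s + 13*a) = 3 + (s**2 + 13*a) = 3 + s**2 + 13*a)
D = sqrt(718) (D = sqrt((3 + 21**2 + 13*9) + 157) = sqrt((3 + 441 + 117) + 157) = sqrt(561 + 157) = sqrt(718) ≈ 26.796)
1/D = 1/(sqrt(718)) = sqrt(718)/718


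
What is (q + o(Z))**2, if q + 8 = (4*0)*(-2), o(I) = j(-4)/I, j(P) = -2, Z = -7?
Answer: 2916/49 ≈ 59.510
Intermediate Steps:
o(I) = -2/I
q = -8 (q = -8 + (4*0)*(-2) = -8 + 0*(-2) = -8 + 0 = -8)
(q + o(Z))**2 = (-8 - 2/(-7))**2 = (-8 - 2*(-1/7))**2 = (-8 + 2/7)**2 = (-54/7)**2 = 2916/49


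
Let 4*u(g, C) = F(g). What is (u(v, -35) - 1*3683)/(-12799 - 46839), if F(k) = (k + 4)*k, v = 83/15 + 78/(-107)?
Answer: 37841036159/614515915800 ≈ 0.061579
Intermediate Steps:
v = 7711/1605 (v = 83*(1/15) + 78*(-1/107) = 83/15 - 78/107 = 7711/1605 ≈ 4.8044)
F(k) = k*(4 + k) (F(k) = (4 + k)*k = k*(4 + k))
u(g, C) = g*(4 + g)/4 (u(g, C) = (g*(4 + g))/4 = g*(4 + g)/4)
(u(v, -35) - 1*3683)/(-12799 - 46839) = ((1/4)*(7711/1605)*(4 + 7711/1605) - 1*3683)/(-12799 - 46839) = ((1/4)*(7711/1605)*(14131/1605) - 3683)/(-59638) = (108964141/10304100 - 3683)*(-1/59638) = -37841036159/10304100*(-1/59638) = 37841036159/614515915800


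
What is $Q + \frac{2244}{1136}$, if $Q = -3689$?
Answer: $- \frac{1047115}{284} \approx -3687.0$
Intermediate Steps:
$Q + \frac{2244}{1136} = -3689 + \frac{2244}{1136} = -3689 + 2244 \cdot \frac{1}{1136} = -3689 + \frac{561}{284} = - \frac{1047115}{284}$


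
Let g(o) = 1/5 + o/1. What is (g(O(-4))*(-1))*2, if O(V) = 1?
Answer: -12/5 ≈ -2.4000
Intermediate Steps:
g(o) = 1/5 + o (g(o) = 1*(1/5) + o*1 = 1/5 + o)
(g(O(-4))*(-1))*2 = ((1/5 + 1)*(-1))*2 = ((6/5)*(-1))*2 = -6/5*2 = -12/5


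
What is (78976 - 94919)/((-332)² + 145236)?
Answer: -15943/255460 ≈ -0.062409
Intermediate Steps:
(78976 - 94919)/((-332)² + 145236) = -15943/(110224 + 145236) = -15943/255460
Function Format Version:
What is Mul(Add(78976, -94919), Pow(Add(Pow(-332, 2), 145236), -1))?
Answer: Rational(-15943, 255460) ≈ -0.062409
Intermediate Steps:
Mul(Add(78976, -94919), Pow(Add(Pow(-332, 2), 145236), -1)) = Mul(-15943, Pow(Add(110224, 145236), -1)) = Mul(-15943, Pow(255460, -1)) = Mul(-15943, Rational(1, 255460)) = Rational(-15943, 255460)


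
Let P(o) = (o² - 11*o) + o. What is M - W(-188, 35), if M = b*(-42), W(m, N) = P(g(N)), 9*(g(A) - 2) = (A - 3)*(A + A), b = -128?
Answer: -4459888/81 ≈ -55060.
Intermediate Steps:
g(A) = 2 + 2*A*(-3 + A)/9 (g(A) = 2 + ((A - 3)*(A + A))/9 = 2 + ((-3 + A)*(2*A))/9 = 2 + (2*A*(-3 + A))/9 = 2 + 2*A*(-3 + A)/9)
P(o) = o² - 10*o
W(m, N) = (-8 - 2*N/3 + 2*N²/9)*(2 - 2*N/3 + 2*N²/9) (W(m, N) = (2 - 2*N/3 + 2*N²/9)*(-10 + (2 - 2*N/3 + 2*N²/9)) = (2 - 2*N/3 + 2*N²/9)*(-8 - 2*N/3 + 2*N²/9) = (-8 - 2*N/3 + 2*N²/9)*(2 - 2*N/3 + 2*N²/9))
M = 5376 (M = -128*(-42) = 5376)
M - W(-188, 35) = 5376 - (-4)*(9 + 35² - 3*35)*(36 - 1*35² + 3*35)/81 = 5376 - (-4)*(9 + 1225 - 105)*(36 - 1*1225 + 105)/81 = 5376 - (-4)*1129*(36 - 1225 + 105)/81 = 5376 - (-4)*1129*(-1084)/81 = 5376 - 1*4895344/81 = 5376 - 4895344/81 = -4459888/81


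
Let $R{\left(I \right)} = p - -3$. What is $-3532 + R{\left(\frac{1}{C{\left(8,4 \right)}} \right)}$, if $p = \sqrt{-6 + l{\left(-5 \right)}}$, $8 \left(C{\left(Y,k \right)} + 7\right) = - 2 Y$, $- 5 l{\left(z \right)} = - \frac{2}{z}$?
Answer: $-3529 + \frac{2 i \sqrt{38}}{5} \approx -3529.0 + 2.4658 i$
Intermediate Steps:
$l{\left(z \right)} = \frac{2}{5 z}$ ($l{\left(z \right)} = - \frac{\left(-2\right) \frac{1}{z}}{5} = \frac{2}{5 z}$)
$C{\left(Y,k \right)} = -7 - \frac{Y}{4}$ ($C{\left(Y,k \right)} = -7 + \frac{\left(-2\right) Y}{8} = -7 - \frac{Y}{4}$)
$p = \frac{2 i \sqrt{38}}{5}$ ($p = \sqrt{-6 + \frac{2}{5 \left(-5\right)}} = \sqrt{-6 + \frac{2}{5} \left(- \frac{1}{5}\right)} = \sqrt{-6 - \frac{2}{25}} = \sqrt{- \frac{152}{25}} = \frac{2 i \sqrt{38}}{5} \approx 2.4658 i$)
$R{\left(I \right)} = 3 + \frac{2 i \sqrt{38}}{5}$ ($R{\left(I \right)} = \frac{2 i \sqrt{38}}{5} - -3 = \frac{2 i \sqrt{38}}{5} + 3 = 3 + \frac{2 i \sqrt{38}}{5}$)
$-3532 + R{\left(\frac{1}{C{\left(8,4 \right)}} \right)} = -3532 + \left(3 + \frac{2 i \sqrt{38}}{5}\right) = -3529 + \frac{2 i \sqrt{38}}{5}$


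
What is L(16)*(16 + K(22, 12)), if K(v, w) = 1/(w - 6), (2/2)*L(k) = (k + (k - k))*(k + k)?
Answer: 24832/3 ≈ 8277.3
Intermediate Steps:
L(k) = 2*k² (L(k) = (k + (k - k))*(k + k) = (k + 0)*(2*k) = k*(2*k) = 2*k²)
K(v, w) = 1/(-6 + w)
L(16)*(16 + K(22, 12)) = (2*16²)*(16 + 1/(-6 + 12)) = (2*256)*(16 + 1/6) = 512*(16 + ⅙) = 512*(97/6) = 24832/3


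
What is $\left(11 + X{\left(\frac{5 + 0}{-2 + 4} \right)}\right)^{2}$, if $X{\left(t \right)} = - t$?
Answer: $\frac{289}{4} \approx 72.25$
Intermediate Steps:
$\left(11 + X{\left(\frac{5 + 0}{-2 + 4} \right)}\right)^{2} = \left(11 - \frac{5 + 0}{-2 + 4}\right)^{2} = \left(11 - \frac{5}{2}\right)^{2} = \left(\frac{17}{2}\right)^{2} = \frac{289}{4}$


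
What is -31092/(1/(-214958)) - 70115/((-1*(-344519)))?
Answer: 2302583825790469/344519 ≈ 6.6835e+9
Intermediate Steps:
-31092/(1/(-214958)) - 70115/((-1*(-344519))) = -31092/(-1/214958) - 70115/344519 = -31092*(-214958) - 70115*1/344519 = 6683474136 - 70115/344519 = 2302583825790469/344519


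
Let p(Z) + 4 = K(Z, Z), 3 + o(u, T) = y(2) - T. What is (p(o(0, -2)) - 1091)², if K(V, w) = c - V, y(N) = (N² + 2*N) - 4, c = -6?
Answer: 1218816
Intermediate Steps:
y(N) = -4 + N² + 2*N
K(V, w) = -6 - V
o(u, T) = 1 - T (o(u, T) = -3 + ((-4 + 2² + 2*2) - T) = -3 + ((-4 + 4 + 4) - T) = -3 + (4 - T) = 1 - T)
p(Z) = -10 - Z (p(Z) = -4 + (-6 - Z) = -10 - Z)
(p(o(0, -2)) - 1091)² = ((-10 - (1 - 1*(-2))) - 1091)² = ((-10 - (1 + 2)) - 1091)² = ((-10 - 1*3) - 1091)² = ((-10 - 3) - 1091)² = (-13 - 1091)² = (-1104)² = 1218816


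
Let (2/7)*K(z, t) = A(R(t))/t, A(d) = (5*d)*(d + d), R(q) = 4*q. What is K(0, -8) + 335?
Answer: -4145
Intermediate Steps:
A(d) = 10*d² (A(d) = (5*d)*(2*d) = 10*d²)
K(z, t) = 560*t (K(z, t) = 7*((10*(4*t)²)/t)/2 = 7*((10*(16*t²))/t)/2 = 7*((160*t²)/t)/2 = 7*(160*t)/2 = 560*t)
K(0, -8) + 335 = 560*(-8) + 335 = -4480 + 335 = -4145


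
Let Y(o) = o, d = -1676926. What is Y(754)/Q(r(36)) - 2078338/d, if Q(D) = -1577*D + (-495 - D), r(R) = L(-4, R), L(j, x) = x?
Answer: 58915300105/48046445289 ≈ 1.2262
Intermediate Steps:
r(R) = R
Q(D) = -495 - 1578*D
Y(754)/Q(r(36)) - 2078338/d = 754/(-495 - 1578*36) - 2078338/(-1676926) = 754/(-495 - 56808) - 2078338*(-1/1676926) = 754/(-57303) + 1039169/838463 = 754*(-1/57303) + 1039169/838463 = -754/57303 + 1039169/838463 = 58915300105/48046445289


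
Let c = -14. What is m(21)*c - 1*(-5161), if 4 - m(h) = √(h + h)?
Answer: 5105 + 14*√42 ≈ 5195.7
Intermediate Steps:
m(h) = 4 - √2*√h (m(h) = 4 - √(h + h) = 4 - √(2*h) = 4 - √2*√h)
m(21)*c - 1*(-5161) = (4 - √2*√21)*(-14) - 1*(-5161) = (4 - √42)*(-14) + 5161 = (-56 + 14*√42) + 5161 = 5105 + 14*√42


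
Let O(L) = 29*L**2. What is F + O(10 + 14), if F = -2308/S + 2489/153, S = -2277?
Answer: 647264089/38709 ≈ 16721.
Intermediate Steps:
F = 668953/38709 (F = -2308/(-2277) + 2489/153 = -2308*(-1/2277) + 2489*(1/153) = 2308/2277 + 2489/153 = 668953/38709 ≈ 17.282)
F + O(10 + 14) = 668953/38709 + 29*(10 + 14)**2 = 668953/38709 + 29*24**2 = 668953/38709 + 29*576 = 668953/38709 + 16704 = 647264089/38709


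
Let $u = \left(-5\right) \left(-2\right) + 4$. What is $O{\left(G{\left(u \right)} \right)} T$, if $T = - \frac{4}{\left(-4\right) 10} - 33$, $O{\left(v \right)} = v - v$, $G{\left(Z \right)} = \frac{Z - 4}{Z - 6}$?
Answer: $0$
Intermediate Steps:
$u = 14$ ($u = 10 + 4 = 14$)
$G{\left(Z \right)} = \frac{-4 + Z}{-6 + Z}$
$O{\left(v \right)} = 0$
$T = - \frac{329}{10}$ ($T = - \frac{4}{-40} - 33 = \left(-4\right) \left(- \frac{1}{40}\right) - 33 = \frac{1}{10} - 33 = - \frac{329}{10} \approx -32.9$)
$O{\left(G{\left(u \right)} \right)} T = 0 \left(- \frac{329}{10}\right) = 0$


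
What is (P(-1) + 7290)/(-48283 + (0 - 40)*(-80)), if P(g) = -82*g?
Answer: -7372/45083 ≈ -0.16352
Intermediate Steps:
(P(-1) + 7290)/(-48283 + (0 - 40)*(-80)) = (-82*(-1) + 7290)/(-48283 + (0 - 40)*(-80)) = (82 + 7290)/(-48283 - 40*(-80)) = 7372/(-48283 + 3200) = 7372/(-45083) = 7372*(-1/45083) = -7372/45083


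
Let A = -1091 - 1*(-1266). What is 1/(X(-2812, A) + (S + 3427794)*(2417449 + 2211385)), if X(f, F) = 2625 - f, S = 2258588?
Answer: 1/26321318344025 ≈ 3.7992e-14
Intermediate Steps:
A = 175 (A = -1091 + 1266 = 175)
1/(X(-2812, A) + (S + 3427794)*(2417449 + 2211385)) = 1/((2625 - 1*(-2812)) + (2258588 + 3427794)*(2417449 + 2211385)) = 1/((2625 + 2812) + 5686382*4628834) = 1/(5437 + 26321318338588) = 1/26321318344025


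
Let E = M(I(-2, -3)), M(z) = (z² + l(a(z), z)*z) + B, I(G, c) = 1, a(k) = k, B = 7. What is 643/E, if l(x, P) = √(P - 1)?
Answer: 643/8 ≈ 80.375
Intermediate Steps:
l(x, P) = √(-1 + P)
M(z) = 7 + z² + z*√(-1 + z) (M(z) = (z² + √(-1 + z)*z) + 7 = (z² + z*√(-1 + z)) + 7 = 7 + z² + z*√(-1 + z))
E = 8 (E = 7 + 1² + 1*√(-1 + 1) = 7 + 1 + 1*√0 = 7 + 1 + 1*0 = 7 + 1 + 0 = 8)
643/E = 643/8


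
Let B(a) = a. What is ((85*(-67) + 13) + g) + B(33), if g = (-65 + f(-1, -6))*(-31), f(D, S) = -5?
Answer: -3479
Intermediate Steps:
g = 2170 (g = (-65 - 5)*(-31) = -70*(-31) = 2170)
((85*(-67) + 13) + g) + B(33) = ((85*(-67) + 13) + 2170) + 33 = ((-5695 + 13) + 2170) + 33 = (-5682 + 2170) + 33 = -3512 + 33 = -3479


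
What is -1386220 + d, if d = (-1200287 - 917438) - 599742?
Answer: -4103687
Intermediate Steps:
d = -2717467 (d = -2117725 - 599742 = -2717467)
-1386220 + d = -1386220 - 2717467 = -4103687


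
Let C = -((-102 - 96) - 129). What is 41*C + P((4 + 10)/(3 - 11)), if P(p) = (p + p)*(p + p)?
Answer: 53677/4 ≈ 13419.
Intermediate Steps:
P(p) = 4*p**2 (P(p) = (2*p)*(2*p) = 4*p**2)
C = 327 (C = -(-198 - 129) = -1*(-327) = 327)
41*C + P((4 + 10)/(3 - 11)) = 41*327 + 4*((4 + 10)/(3 - 11))**2 = 13407 + 4*(14/(-8))**2 = 13407 + 4*(14*(-1/8))**2 = 13407 + 4*(-7/4)**2 = 13407 + 4*(49/16) = 13407 + 49/4 = 53677/4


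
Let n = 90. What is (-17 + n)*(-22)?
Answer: -1606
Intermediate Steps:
(-17 + n)*(-22) = (-17 + 90)*(-22) = 73*(-22) = -1606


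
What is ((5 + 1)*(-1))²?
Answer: 36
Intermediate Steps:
((5 + 1)*(-1))² = (6*(-1))² = (-6)² = 36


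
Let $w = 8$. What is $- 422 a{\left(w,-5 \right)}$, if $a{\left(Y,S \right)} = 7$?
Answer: $-2954$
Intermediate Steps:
$- 422 a{\left(w,-5 \right)} = \left(-422\right) 7 = -2954$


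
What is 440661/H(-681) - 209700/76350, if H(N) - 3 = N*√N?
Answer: -48982802017/17861446250 + 33343349*I*√681/35091250 ≈ -2.7424 + 24.796*I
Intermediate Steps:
H(N) = 3 + N^(3/2) (H(N) = 3 + N*√N = 3 + N^(3/2))
440661/H(-681) - 209700/76350 = 440661/(3 + (-681)^(3/2)) - 209700/76350 = 440661/(3 - 681*I*√681) - 209700*1/76350 = 440661/(3 - 681*I*√681) - 1398/509 = -1398/509 + 440661/(3 - 681*I*√681)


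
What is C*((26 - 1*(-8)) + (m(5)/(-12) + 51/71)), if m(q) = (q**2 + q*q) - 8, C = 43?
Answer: 190619/142 ≈ 1342.4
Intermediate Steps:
m(q) = -8 + 2*q**2 (m(q) = (q**2 + q**2) - 8 = 2*q**2 - 8 = -8 + 2*q**2)
C*((26 - 1*(-8)) + (m(5)/(-12) + 51/71)) = 43*((26 - 1*(-8)) + ((-8 + 2*5**2)/(-12) + 51/71)) = 43*((26 + 8) + ((-8 + 2*25)*(-1/12) + 51*(1/71))) = 43*(34 + ((-8 + 50)*(-1/12) + 51/71)) = 43*(34 + (42*(-1/12) + 51/71)) = 43*(34 + (-7/2 + 51/71)) = 43*(34 - 395/142) = 43*(4433/142) = 190619/142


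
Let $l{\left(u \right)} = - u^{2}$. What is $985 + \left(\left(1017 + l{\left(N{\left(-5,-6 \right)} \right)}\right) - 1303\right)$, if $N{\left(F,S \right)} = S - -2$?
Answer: $683$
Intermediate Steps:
$N{\left(F,S \right)} = 2 + S$ ($N{\left(F,S \right)} = S + 2 = 2 + S$)
$985 + \left(\left(1017 + l{\left(N{\left(-5,-6 \right)} \right)}\right) - 1303\right) = 985 - \left(286 + \left(2 - 6\right)^{2}\right) = 985 + \left(\left(1017 - \left(-4\right)^{2}\right) - 1303\right) = 985 + \left(\left(1017 - 16\right) - 1303\right) = 985 + \left(1001 - 1303\right) = 985 - 302 = 683$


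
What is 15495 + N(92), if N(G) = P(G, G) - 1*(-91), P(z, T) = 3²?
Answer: 15595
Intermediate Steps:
P(z, T) = 9
N(G) = 100 (N(G) = 9 - 1*(-91) = 9 + 91 = 100)
15495 + N(92) = 15495 + 100 = 15595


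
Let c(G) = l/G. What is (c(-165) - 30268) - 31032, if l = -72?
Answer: -3371476/55 ≈ -61300.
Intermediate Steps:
c(G) = -72/G
(c(-165) - 30268) - 31032 = (-72/(-165) - 30268) - 31032 = (-72*(-1/165) - 30268) - 31032 = (24/55 - 30268) - 31032 = -1664716/55 - 31032 = -3371476/55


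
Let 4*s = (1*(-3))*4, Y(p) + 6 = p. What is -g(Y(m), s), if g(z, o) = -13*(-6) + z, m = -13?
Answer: -59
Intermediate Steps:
Y(p) = -6 + p
s = -3 (s = ((1*(-3))*4)/4 = (-3*4)/4 = (¼)*(-12) = -3)
g(z, o) = 78 + z
-g(Y(m), s) = -(78 + (-6 - 13)) = -(78 - 19) = -1*59 = -59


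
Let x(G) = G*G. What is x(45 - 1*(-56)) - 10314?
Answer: -113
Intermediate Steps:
x(G) = G²
x(45 - 1*(-56)) - 10314 = (45 - 1*(-56))² - 10314 = (45 + 56)² - 10314 = 101² - 10314 = 10201 - 10314 = -113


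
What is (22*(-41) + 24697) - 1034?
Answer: 22761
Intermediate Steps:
(22*(-41) + 24697) - 1034 = (-902 + 24697) - 1034 = 23795 - 1034 = 22761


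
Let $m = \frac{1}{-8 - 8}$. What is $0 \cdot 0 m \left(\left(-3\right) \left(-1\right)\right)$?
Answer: $0$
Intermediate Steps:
$m = - \frac{1}{16}$ ($m = \frac{1}{-16} = - \frac{1}{16} \approx -0.0625$)
$0 \cdot 0 m \left(\left(-3\right) \left(-1\right)\right) = 0 \cdot 0 \left(- \frac{1}{16}\right) \left(\left(-3\right) \left(-1\right)\right) = 0 \left(- \frac{1}{16}\right) 3 = 0 \cdot 3 = 0$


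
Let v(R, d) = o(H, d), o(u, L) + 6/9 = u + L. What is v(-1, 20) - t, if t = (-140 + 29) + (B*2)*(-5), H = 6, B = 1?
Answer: 439/3 ≈ 146.33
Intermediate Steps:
t = -121 (t = (-140 + 29) + (1*2)*(-5) = -111 + 2*(-5) = -111 - 10 = -121)
o(u, L) = -⅔ + L + u (o(u, L) = -⅔ + (u + L) = -⅔ + (L + u) = -⅔ + L + u)
v(R, d) = 16/3 + d (v(R, d) = -⅔ + d + 6 = 16/3 + d)
v(-1, 20) - t = (16/3 + 20) - 1*(-121) = 76/3 + 121 = 439/3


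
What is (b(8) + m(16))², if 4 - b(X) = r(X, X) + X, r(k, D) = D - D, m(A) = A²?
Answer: 63504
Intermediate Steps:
r(k, D) = 0
b(X) = 4 - X (b(X) = 4 - (0 + X) = 4 - X)
(b(8) + m(16))² = ((4 - 1*8) + 16²)² = ((4 - 8) + 256)² = (-4 + 256)² = 252² = 63504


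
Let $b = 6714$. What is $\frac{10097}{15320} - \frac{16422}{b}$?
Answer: $- \frac{30632297}{17143080} \approx -1.7869$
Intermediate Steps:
$\frac{10097}{15320} - \frac{16422}{b} = \frac{10097}{15320} - \frac{16422}{6714} = 10097 \cdot \frac{1}{15320} - \frac{2737}{1119} = \frac{10097}{15320} - \frac{2737}{1119} = - \frac{30632297}{17143080}$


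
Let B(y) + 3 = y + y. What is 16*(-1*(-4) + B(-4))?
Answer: -112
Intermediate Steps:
B(y) = -3 + 2*y (B(y) = -3 + (y + y) = -3 + 2*y)
16*(-1*(-4) + B(-4)) = 16*(-1*(-4) + (-3 + 2*(-4))) = 16*(4 + (-3 - 8)) = 16*(4 - 11) = 16*(-7) = -112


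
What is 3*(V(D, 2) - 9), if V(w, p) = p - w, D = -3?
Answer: -12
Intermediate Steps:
3*(V(D, 2) - 9) = 3*((2 - 1*(-3)) - 9) = 3*((2 + 3) - 9) = 3*(5 - 9) = 3*(-4) = -12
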